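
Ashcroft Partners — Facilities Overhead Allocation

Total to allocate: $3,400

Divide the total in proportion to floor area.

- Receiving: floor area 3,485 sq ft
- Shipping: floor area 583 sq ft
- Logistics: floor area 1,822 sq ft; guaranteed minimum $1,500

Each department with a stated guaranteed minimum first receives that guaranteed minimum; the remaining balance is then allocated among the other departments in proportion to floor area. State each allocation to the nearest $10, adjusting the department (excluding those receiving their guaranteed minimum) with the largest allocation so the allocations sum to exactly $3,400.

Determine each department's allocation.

Receiving: $1,630 | Shipping: $270 | Logistics: $1,500

Fund the minimums — Logistics $1,500. Balance $1,900.
Balance split over remaining floor area 4,068: Receiving 1,627.70 → $1,630; Shipping 272.30 → $270.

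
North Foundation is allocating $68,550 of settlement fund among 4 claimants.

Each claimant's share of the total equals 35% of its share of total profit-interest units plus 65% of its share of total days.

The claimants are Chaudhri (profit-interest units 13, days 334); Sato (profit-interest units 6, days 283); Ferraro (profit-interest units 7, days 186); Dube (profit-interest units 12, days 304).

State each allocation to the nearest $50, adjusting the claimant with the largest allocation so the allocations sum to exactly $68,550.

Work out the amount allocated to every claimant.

Chaudhri: $21,650 | Sato: $15,200 | Ferraro: $11,900 | Dube: $19,800

Profit-interest units total 38; days total 1,107.
Combined weights (35% profit-interest units + 65% days): Chaudhri 0.3159; Sato 0.2214; Ferraro 0.1737; Dube 0.2890.
Proportional shares: Chaudhri 21,651.69; Sato 15,179.23; Ferraro 11,906.30; Dube 19,812.78.
At nearest $50: Chaudhri $21,650; Sato $15,200; Ferraro $11,900; Dube $19,800. Sum = $68,550.
No rounding difference to absorb.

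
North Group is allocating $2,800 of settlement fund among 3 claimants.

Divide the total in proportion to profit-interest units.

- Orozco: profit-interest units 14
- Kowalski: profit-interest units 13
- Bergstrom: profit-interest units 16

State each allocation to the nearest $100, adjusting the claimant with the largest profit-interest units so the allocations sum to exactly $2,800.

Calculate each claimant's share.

Combined profit-interest units = 43.
Raw shares: Orozco 14/43 × $2,800 = 911.63; Kowalski 13/43 × $2,800 = 846.51; Bergstrom 16/43 × $2,800 = 1,041.86.
After rounding ($100): Orozco $900; Kowalski $800; Bergstrom $1,000. Sum = $2,700.
Difference $2,800 − $2,700 = +$100 applied to largest profit-interest units (Bergstrom): Bergstrom becomes $1,100.

Orozco: $900 · Kowalski: $800 · Bergstrom: $1,100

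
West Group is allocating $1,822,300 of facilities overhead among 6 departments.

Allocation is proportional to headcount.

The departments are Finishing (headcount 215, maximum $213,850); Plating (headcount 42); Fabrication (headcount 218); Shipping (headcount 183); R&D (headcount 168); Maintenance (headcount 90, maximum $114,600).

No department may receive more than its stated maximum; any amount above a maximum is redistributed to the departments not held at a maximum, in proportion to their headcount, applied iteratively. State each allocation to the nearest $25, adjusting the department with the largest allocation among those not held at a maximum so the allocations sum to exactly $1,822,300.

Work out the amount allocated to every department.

Finishing: $213,850; Plating: $102,675; Fabrication: $533,000; Shipping: $447,425; R&D: $410,750; Maintenance: $114,600

Combined headcount = 916.
Proportional shares (ignoring caps): Finishing 427,723.25; Plating 83,555.24; Fabrication 433,691.48; Shipping 364,062.12; R&D 334,220.96; Maintenance 179,046.94.
Held at cap: Finishing ($213,850), Maintenance ($114,600); residual $1,493,850 reallocated over remaining headcount 611.
Remaining shares: Plating 102,686.91 → $102,675; Fabrication 532,993.94 → $533,000; Shipping 447,421.52 → $447,425; R&D 410,747.63 → $410,750.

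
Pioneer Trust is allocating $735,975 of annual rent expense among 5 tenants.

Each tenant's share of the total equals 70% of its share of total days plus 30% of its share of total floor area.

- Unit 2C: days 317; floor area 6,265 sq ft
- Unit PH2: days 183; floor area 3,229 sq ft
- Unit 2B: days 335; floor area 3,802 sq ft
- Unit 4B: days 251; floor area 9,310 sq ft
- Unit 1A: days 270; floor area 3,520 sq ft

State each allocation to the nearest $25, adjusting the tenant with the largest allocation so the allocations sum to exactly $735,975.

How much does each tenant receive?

Days total 1,356; floor area total 26,126.
Combined weights (70% days + 30% floor area): Unit 2C 0.2356; Unit PH2 0.1315; Unit 2B 0.2166; Unit 4B 0.2365; Unit 1A 0.1798.
Unrounded shares: Unit 2C 173,383.12; Unit PH2 96,815.33; Unit 2B 159,406.86; Unit 4B 174,041.36; Unit 1A 132,328.33.
Rounded to nearest $25: Unit 2C $173,375; Unit PH2 $96,825; Unit 2B $159,400; Unit 4B $174,050; Unit 1A $132,325. Sum = $735,975.
No rounding difference to absorb.

Unit 2C: $173,375 | Unit PH2: $96,825 | Unit 2B: $159,400 | Unit 4B: $174,050 | Unit 1A: $132,325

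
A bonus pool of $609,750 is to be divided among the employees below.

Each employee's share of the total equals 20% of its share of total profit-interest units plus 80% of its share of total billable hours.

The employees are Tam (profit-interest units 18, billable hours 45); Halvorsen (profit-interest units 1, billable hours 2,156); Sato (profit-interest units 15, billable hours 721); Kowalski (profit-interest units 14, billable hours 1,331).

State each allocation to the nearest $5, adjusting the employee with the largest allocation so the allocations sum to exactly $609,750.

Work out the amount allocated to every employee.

Tam: $50,895 | Halvorsen: $249,820 | Sato: $120,805 | Kowalski: $188,230

Totals — profit-interest units 48, billable hours 4,253.
Blended shares (20% profit-interest units + 80% billable hours): Tam 0.0835; Halvorsen 0.4097; Sato 0.1981; Kowalski 0.3087.
Proportional shares: Tam 50,892.55; Halvorsen 249,824.14; Sato 120,804.84; Kowalski 188,228.47.
At nearest $5: Tam $50,895; Halvorsen $249,825; Sato $120,805; Kowalski $188,230. Sum = $609,755.
Difference $609,750 − $609,755 = −$5 applied to largest allocation (Halvorsen): Halvorsen becomes $249,820.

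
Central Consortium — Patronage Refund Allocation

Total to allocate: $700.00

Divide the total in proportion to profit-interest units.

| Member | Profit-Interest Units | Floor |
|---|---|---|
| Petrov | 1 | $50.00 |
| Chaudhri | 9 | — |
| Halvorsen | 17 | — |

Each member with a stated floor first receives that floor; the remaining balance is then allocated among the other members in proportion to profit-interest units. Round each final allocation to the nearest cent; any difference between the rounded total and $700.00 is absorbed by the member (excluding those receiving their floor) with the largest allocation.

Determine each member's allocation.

Minimums first: Petrov $50.00. Remaining pool $650.00.
Remaining pool split over remaining profit-interest units 26: Chaudhri 225.0000 → $225.00; Halvorsen 425.0000 → $425.00.

Petrov: $50.00 · Chaudhri: $225.00 · Halvorsen: $425.00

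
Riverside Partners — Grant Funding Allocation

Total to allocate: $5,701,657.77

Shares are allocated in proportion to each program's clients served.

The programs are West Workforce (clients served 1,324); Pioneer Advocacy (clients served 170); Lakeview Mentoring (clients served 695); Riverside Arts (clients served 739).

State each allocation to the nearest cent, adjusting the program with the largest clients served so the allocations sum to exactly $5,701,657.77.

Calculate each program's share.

Clients served total: 1,324 + 170 + 695 + 739 = 2,928.
Proportional shares: West Workforce 2,578,208.6364; Pioneer Advocacy 331,038.8733; Lakeview Mentoring 1,353,364.8054; Riverside Arts 1,439,045.4549.
Rounded to nearest cent: West Workforce $2,578,208.64; Pioneer Advocacy $331,038.87; Lakeview Mentoring $1,353,364.81; Riverside Arts $1,439,045.45. Sum = $5,701,657.77.
Rounded total matches; no reconciliation needed.

West Workforce: $2,578,208.64; Pioneer Advocacy: $331,038.87; Lakeview Mentoring: $1,353,364.81; Riverside Arts: $1,439,045.45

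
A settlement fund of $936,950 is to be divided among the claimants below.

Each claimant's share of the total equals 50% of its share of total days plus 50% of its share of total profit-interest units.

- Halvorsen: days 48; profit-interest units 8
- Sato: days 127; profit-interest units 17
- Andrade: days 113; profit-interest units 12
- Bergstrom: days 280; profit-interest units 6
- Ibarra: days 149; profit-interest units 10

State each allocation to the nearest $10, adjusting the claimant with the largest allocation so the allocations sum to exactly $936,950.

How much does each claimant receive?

Halvorsen: $102,080 · Sato: $233,250 · Andrade: $179,900 · Bergstrom: $235,970 · Ibarra: $185,750

Totals — days 717, profit-interest units 53.
Combined weights (50% days + 50% profit-interest units): Halvorsen 0.1089; Sato 0.2489; Andrade 0.1920; Bergstrom 0.2519; Ibarra 0.1982.
Unrounded shares: Halvorsen 102,075.55; Sato 233,245.10; Andrade 179,901.99; Bergstrom 235,981.91; Ibarra 185,745.45.
Rounded to nearest $10: Halvorsen $102,080; Sato $233,250; Andrade $179,900; Bergstrom $235,980; Ibarra $185,750. Sum = $936,960.
Difference $936,950 − $936,960 = −$10 applied to largest allocation (Bergstrom): Bergstrom becomes $235,970.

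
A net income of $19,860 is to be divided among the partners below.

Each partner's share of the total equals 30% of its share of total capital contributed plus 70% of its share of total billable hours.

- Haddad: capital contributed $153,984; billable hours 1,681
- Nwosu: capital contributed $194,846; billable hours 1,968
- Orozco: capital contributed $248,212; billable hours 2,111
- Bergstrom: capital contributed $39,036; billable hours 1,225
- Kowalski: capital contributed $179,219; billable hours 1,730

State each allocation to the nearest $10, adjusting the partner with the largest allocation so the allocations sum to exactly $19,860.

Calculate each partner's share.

Haddad: $3,810 · Nwosu: $4,560 · Orozco: $5,180 · Bergstrom: $2,240 · Kowalski: $4,070

Capital contributed total 815,297; billable hours total 8,715.
Composite weights (30% capital contributed + 70% billable hours): Haddad 0.1917; Nwosu 0.2298; Orozco 0.2609; Bergstrom 0.1128; Kowalski 0.2049.
Raw shares: Haddad 3,806.78; Nwosu 4,563.20; Orozco 5,181.30; Bergstrom 2,239.36; Kowalski 4,069.35.
Rounded to nearest $10: Haddad $3,810; Nwosu $4,560; Orozco $5,180; Bergstrom $2,240; Kowalski $4,070. Sum = $19,860.
No rounding difference to absorb.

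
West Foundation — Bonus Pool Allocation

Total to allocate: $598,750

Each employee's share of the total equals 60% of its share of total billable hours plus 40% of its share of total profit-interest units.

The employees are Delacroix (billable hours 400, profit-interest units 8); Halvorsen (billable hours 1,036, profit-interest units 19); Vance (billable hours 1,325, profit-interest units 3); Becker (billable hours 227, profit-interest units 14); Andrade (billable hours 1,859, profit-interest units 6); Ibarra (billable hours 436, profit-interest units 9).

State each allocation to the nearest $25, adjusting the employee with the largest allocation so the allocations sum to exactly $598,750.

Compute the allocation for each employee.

Billable hours total 5,283; profit-interest units total 59.
Composite weights (60% billable hours + 40% profit-interest units): Delacroix 0.0997; Halvorsen 0.2465; Vance 0.1708; Becker 0.1207; Andrade 0.2518; Ibarra 0.1105.
Proportional shares: Delacroix 59,675.03; Halvorsen 147,576.30; Vance 102,279.47; Becker 72,266.77; Andrade 150,770.04; Ibarra 66,182.39.
Rounded to nearest $25: Delacroix $59,675; Halvorsen $147,575; Vance $102,275; Becker $72,275; Andrade $150,775; Ibarra $66,175. Sum = $598,750.
Rounded total matches; no reconciliation needed.

Delacroix: $59,675; Halvorsen: $147,575; Vance: $102,275; Becker: $72,275; Andrade: $150,775; Ibarra: $66,175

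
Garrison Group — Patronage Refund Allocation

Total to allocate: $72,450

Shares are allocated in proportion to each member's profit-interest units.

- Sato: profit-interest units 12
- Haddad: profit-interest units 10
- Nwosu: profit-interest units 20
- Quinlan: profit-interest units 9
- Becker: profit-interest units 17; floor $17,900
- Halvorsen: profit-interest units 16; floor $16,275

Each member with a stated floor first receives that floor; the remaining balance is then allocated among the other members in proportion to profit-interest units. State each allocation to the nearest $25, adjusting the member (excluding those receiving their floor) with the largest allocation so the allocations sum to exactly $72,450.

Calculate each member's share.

Sato: $9,000 · Haddad: $7,500 · Nwosu: $15,025 · Quinlan: $6,750 · Becker: $17,900 · Halvorsen: $16,275

Minimums first: Becker $17,900; Halvorsen $16,275. Balance $38,275.
Balance split over remaining profit-interest units 51: Sato 9,005.88 → $9,000; Haddad 7,504.90 → $7,500; Nwosu 15,009.80 → $15,000; Quinlan 6,754.41 → $6,750.
Rounding difference +$25 applied to Nwosu → $15,025.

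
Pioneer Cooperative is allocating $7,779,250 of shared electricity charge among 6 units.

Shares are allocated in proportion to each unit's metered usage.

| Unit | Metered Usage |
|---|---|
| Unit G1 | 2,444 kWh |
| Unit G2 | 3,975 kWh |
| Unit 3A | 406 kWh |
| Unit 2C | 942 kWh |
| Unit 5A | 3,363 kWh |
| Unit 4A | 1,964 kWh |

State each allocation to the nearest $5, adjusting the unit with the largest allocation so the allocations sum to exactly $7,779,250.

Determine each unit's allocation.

Combined metered usage = 13,094.
Raw shares: Unit G1 2,444/13,094 × $7,779,250 = 1,451,999.92; Unit G2 3,975/13,094 × $7,779,250 = 2,361,579.25; Unit 3A 406/13,094 × $7,779,250 = 241,207.84; Unit 2C 942/13,094 × $7,779,250 = 559,649.73; Unit 5A 3,363/13,094 × $7,779,250 = 1,997,985.16; Unit 4A 1,964/13,094 × $7,779,250 = 1,166,828.09.
After rounding ($5): Unit G1 $1,452,000; Unit G2 $2,361,580; Unit 3A $241,210; Unit 2C $559,650; Unit 5A $1,997,985; Unit 4A $1,166,830. Sum = $7,779,255.
Difference $7,779,250 − $7,779,255 = −$5 applied to largest allocation (Unit G2): Unit G2 becomes $2,361,575.

Unit G1: $1,452,000 | Unit G2: $2,361,575 | Unit 3A: $241,210 | Unit 2C: $559,650 | Unit 5A: $1,997,985 | Unit 4A: $1,166,830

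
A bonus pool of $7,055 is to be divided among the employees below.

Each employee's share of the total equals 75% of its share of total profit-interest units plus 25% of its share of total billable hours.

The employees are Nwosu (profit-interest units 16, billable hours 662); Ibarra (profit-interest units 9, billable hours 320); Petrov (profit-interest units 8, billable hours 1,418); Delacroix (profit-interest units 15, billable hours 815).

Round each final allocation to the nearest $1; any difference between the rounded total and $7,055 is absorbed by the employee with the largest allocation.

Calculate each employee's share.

Nwosu: $2,126; Ibarra: $1,168; Petrov: $1,660; Delacroix: $2,101

Totals — profit-interest units 48, billable hours 3,215.
Composite weights (75% profit-interest units + 25% billable hours): Nwosu 0.3015; Ibarra 0.1655; Petrov 0.2353; Delacroix 0.2977.
Proportional shares: Nwosu 2,126.92; Ibarra 1,167.66; Petrov 1,659.79; Delacroix 2,100.62.
After rounding ($1): Nwosu $2,127; Ibarra $1,168; Petrov $1,660; Delacroix $2,101. Sum = $7,056.
Difference $7,055 − $7,056 = −$1 applied to largest allocation (Nwosu): Nwosu becomes $2,126.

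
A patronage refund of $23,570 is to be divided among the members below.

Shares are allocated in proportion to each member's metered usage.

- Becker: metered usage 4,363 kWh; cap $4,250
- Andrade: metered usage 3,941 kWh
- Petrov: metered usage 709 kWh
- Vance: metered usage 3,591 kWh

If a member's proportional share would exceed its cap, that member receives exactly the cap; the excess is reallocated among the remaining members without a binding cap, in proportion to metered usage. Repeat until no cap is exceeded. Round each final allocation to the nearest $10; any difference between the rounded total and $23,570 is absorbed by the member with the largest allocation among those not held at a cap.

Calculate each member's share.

Becker: $4,250 | Andrade: $9,240 | Petrov: $1,660 | Vance: $8,420

Total metered usage = 12,604.
Proportional shares (ignoring caps): Becker 8,158.99; Andrade 7,369.83; Petrov 1,325.86; Vance 6,715.32.
Cap binds for Becker ($4,250); balance $19,320 reallocated over remaining metered usage 8,241.
Redistributed shares: Andrade 9,239.18 → $9,240; Petrov 1,662.16 → $1,660; Vance 8,418.65 → $8,420.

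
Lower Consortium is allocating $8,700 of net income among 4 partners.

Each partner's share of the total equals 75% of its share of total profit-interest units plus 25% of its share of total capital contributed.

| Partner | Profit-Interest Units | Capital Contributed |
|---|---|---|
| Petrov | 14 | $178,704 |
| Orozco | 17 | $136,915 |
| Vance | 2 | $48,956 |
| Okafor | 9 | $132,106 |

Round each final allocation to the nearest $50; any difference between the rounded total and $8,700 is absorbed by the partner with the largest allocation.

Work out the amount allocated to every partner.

Totals — profit-interest units 42, capital contributed 496,681.
Combined weights (75% profit-interest units + 25% capital contributed): Petrov 0.3399; Orozco 0.3725; Vance 0.0604; Okafor 0.2272.
Proportional shares: Petrov 2,957.56; Orozco 3,240.63; Vance 525.10; Okafor 1,976.72.
At nearest $50: Petrov $2,950; Orozco $3,250; Vance $550; Okafor $2,000. Sum = $8,750.
Difference $8,700 − $8,750 = −$50 applied to largest allocation (Orozco): Orozco becomes $3,200.

Petrov: $2,950; Orozco: $3,200; Vance: $550; Okafor: $2,000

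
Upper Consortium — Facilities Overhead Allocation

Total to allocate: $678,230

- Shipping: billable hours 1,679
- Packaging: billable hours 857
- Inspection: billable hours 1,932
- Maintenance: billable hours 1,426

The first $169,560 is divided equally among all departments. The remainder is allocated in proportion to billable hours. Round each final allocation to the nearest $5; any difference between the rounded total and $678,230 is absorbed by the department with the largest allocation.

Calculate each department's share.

Shipping: $187,295 | Packaging: $116,350 | Inspection: $209,125 | Maintenance: $165,460

First tranche $169,560 split equally: $42,390 each.
Remainder $508,670 by billable hours (total 5,894): Shipping 144,902.77 → $144,905; Packaging 73,961.69 → $73,960; Inspection 166,737.43 → $166,735; Maintenance 123,068.11 → $123,070.
Totals: Shipping $42,390 + $144,905 = $187,295; Packaging $42,390 + $73,960 = $116,350; Inspection $42,390 + $166,735 = $209,125; Maintenance $42,390 + $123,070 = $165,460.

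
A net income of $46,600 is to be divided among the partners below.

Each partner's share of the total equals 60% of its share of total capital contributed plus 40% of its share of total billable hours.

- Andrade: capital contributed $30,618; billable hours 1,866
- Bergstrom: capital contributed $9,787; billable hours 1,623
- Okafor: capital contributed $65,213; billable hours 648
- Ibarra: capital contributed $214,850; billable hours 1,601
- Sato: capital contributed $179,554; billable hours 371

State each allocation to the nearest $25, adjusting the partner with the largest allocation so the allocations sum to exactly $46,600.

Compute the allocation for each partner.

Andrade: $7,400 | Bergstrom: $5,500 | Okafor: $5,625 | Ibarra: $16,900 | Sato: $11,175

Capital contributed total 500,022; billable hours total 6,109.
Composite weights (60% capital contributed + 40% billable hours): Andrade 0.1589; Bergstrom 0.1180; Okafor 0.1207; Ibarra 0.3626; Sato 0.2397.
Pro-rata amounts: Andrade 7,405.69; Bergstrom 5,499.42; Okafor 5,623.75; Ibarra 16,898.91; Sato 11,172.23.
After rounding ($25): Andrade $7,400; Bergstrom $5,500; Okafor $5,625; Ibarra $16,900; Sato $11,175. Sum = $46,600.
No rounding difference to absorb.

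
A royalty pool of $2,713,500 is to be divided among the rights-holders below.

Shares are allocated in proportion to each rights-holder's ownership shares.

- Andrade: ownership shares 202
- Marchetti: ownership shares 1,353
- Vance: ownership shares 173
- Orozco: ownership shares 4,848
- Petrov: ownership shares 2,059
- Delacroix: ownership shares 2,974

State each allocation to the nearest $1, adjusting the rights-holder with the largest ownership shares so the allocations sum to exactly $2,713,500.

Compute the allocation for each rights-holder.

Ownership shares total: 11,609.
Pro-rata amounts: Andrade 202/11,609 × $2,713,500 = 47,215.69; Marchetti 1,353/11,609 × $2,713,500 = 316,251.66; Vance 173/11,609 × $2,713,500 = 40,437.20; Orozco 4,848/11,609 × $2,713,500 = 1,133,176.67; Petrov 2,059/11,609 × $2,713,500 = 481,272.85; Delacroix 2,974/11,609 × $2,713,500 = 695,145.92.
After rounding ($1): Andrade $47,216; Marchetti $316,252; Vance $40,437; Orozco $1,133,177; Petrov $481,273; Delacroix $695,146. Sum = $2,713,501.
Difference $2,713,500 − $2,713,501 = −$1 applied to largest ownership shares (Orozco): Orozco becomes $1,133,176.

Andrade: $47,216 · Marchetti: $316,252 · Vance: $40,437 · Orozco: $1,133,176 · Petrov: $481,273 · Delacroix: $695,146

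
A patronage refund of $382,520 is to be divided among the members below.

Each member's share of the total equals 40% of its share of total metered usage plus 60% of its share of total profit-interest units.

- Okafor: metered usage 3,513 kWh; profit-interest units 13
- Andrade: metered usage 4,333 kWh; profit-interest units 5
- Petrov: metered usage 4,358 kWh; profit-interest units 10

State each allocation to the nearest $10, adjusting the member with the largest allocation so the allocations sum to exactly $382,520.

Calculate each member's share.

Okafor: $150,600; Andrade: $95,310; Petrov: $136,610

Totals — metered usage 12,204, profit-interest units 28.
Combined weights (40% metered usage + 60% profit-interest units): Okafor 0.3937; Andrade 0.2492; Petrov 0.3571.
Raw shares: Okafor 150,603.48; Andrade 95,309.40; Petrov 136,607.12.
At nearest $10: Okafor $150,600; Andrade $95,310; Petrov $136,610. Sum = $382,520.
No rounding difference to absorb.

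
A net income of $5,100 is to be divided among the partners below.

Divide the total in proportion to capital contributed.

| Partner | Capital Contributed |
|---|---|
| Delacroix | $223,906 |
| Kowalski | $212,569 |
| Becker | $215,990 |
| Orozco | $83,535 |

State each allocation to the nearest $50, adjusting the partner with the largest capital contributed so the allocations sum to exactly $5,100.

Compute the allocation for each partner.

Delacroix: $1,550 · Kowalski: $1,450 · Becker: $1,500 · Orozco: $600

Combined capital contributed = 223,906 + 212,569 + 215,990 + 83,535 = 736,000.
Pro-rata amounts: Delacroix 1,551.52; Kowalski 1,472.96; Becker 1,496.67; Orozco 578.84.
After rounding ($50): Delacroix $1,550; Kowalski $1,450; Becker $1,500; Orozco $600. Sum = $5,100.
Rounded total matches; no reconciliation needed.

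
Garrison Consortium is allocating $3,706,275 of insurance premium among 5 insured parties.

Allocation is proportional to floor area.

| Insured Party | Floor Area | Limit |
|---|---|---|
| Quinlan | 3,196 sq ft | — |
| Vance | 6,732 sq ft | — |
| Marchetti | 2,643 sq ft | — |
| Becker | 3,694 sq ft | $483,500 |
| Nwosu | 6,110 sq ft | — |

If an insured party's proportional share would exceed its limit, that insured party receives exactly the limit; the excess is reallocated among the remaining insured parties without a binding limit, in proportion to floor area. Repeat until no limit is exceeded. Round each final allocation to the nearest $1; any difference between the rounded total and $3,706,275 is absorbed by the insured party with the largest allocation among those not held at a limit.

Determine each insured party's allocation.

Quinlan: $551,362 | Vance: $1,161,379 | Marchetti: $455,960 | Becker: $483,500 | Nwosu: $1,054,074

Total floor area = 22,375.
Proportional shares (ignoring caps): Quinlan 529,396.87; Vance 1,115,112.55; Marchetti 437,795.97; Becker 611,887.37; Nwosu 1,012,082.25.
Capped: Becker ($483,500); balance $3,222,775 reallocated over remaining floor area 18,681.
Redistributed shares: Quinlan 551,361.75 → $551,362; Vance 1,161,379.01 → $1,161,379; Marchetti 455,960.30 → $455,960; Nwosu 1,054,073.94 → $1,054,074.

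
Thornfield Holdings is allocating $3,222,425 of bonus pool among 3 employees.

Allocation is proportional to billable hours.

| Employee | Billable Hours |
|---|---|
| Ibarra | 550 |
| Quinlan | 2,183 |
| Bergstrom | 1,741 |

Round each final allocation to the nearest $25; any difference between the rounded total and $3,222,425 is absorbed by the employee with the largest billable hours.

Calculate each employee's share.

Ibarra: $396,150; Quinlan: $1,572,300; Bergstrom: $1,253,975

Billable hours total: 4,474.
Pro-rata amounts: Ibarra 550/4,474 × $3,222,425 = 396,140.76; Quinlan 2,183/4,474 × $3,222,425 = 1,572,318.68; Bergstrom 1,741/4,474 × $3,222,425 = 1,253,965.56.
At nearest $25: Ibarra $396,150; Quinlan $1,572,325; Bergstrom $1,253,975. Sum = $3,222,450.
Difference $3,222,425 − $3,222,450 = −$25 applied to largest billable hours (Quinlan): Quinlan becomes $1,572,300.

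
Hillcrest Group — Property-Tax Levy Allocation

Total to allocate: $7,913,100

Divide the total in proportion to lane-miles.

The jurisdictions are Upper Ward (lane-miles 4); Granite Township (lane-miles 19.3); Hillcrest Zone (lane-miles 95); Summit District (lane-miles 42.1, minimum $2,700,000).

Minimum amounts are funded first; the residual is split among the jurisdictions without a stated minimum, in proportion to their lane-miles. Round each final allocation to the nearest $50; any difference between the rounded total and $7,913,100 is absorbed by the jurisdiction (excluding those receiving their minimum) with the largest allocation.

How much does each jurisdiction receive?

Upper Ward: $176,250 | Granite Township: $850,500 | Hillcrest Zone: $4,186,350 | Summit District: $2,700,000

Guaranteed amounts: Summit District $2,700,000. Balance $5,213,100.
Balance split over remaining lane-miles 118.3: Upper Ward 176,267.12 → $176,250; Granite Township 850,488.84 → $850,500; Hillcrest Zone 4,186,344.04 → $4,186,350.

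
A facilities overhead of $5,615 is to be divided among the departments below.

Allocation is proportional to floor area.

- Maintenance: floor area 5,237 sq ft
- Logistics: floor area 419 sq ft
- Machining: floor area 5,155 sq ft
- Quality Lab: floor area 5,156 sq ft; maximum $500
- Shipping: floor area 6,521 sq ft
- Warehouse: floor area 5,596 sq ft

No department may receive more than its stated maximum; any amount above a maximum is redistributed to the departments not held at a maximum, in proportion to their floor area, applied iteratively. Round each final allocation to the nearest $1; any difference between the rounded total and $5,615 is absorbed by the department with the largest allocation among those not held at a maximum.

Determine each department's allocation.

Maintenance: $1,168; Logistics: $93; Machining: $1,150; Quality Lab: $500; Shipping: $1,456; Warehouse: $1,248

Floor area total: 28,084.
Pro-rata shares before constraints: Maintenance 1,047.06; Logistics 83.77; Machining 1,030.67; Quality Lab 1,030.87; Shipping 1,303.78; Warehouse 1,118.84.
Held at cap: Quality Lab ($500); residual $5,115 reallocated over remaining floor area 22,928.
Remaining shares: Maintenance 1,168.32 → $1,168; Logistics 93.47 → $93; Machining 1,150.03 → $1,150; Shipping 1,454.77 → $1,455; Warehouse 1,248.41 → $1,248.
Rounding difference +$1 applied to Shipping → $1,456.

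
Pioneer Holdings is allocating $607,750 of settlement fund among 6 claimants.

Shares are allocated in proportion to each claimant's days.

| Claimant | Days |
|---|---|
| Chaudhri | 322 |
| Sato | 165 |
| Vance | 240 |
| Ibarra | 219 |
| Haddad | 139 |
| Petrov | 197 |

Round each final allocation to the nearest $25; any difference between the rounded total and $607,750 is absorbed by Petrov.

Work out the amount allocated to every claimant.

Chaudhri: $152,650 | Sato: $78,225 | Vance: $113,775 | Ibarra: $103,825 | Haddad: $65,900 | Petrov: $93,375

Total days = 1,282.
Raw shares: Chaudhri 322/1,282 × $607,750 = 152,648.60; Sato 165/1,282 × $607,750 = 78,220.55; Vance 240/1,282 × $607,750 = 113,775.35; Ibarra 219/1,282 × $607,750 = 103,820.01; Haddad 139/1,282 × $607,750 = 65,894.89; Petrov 197/1,282 × $607,750 = 93,390.60.
Rounded to nearest $25: Chaudhri $152,650; Sato $78,225; Vance $113,775; Ibarra $103,825; Haddad $65,900; Petrov $93,400. Sum = $607,775.
Difference $607,750 − $607,775 = −$25 applied to Petrov: Petrov becomes $93,375.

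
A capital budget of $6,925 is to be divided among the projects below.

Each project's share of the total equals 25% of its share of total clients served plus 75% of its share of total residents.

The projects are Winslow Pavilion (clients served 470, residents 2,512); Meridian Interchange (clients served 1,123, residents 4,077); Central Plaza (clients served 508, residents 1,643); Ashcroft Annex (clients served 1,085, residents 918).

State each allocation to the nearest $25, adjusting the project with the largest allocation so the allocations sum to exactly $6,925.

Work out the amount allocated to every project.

Clients served total 3,186; residents total 9,150.
Composite weights (25% clients served + 75% residents): Winslow Pavilion 0.2428; Meridian Interchange 0.4223; Central Plaza 0.1745; Ashcroft Annex 0.1604.
Proportional shares: Winslow Pavilion 1,681.26; Meridian Interchange 2,924.43; Central Plaza 1,208.65; Ashcroft Annex 1,110.66.
At nearest $25: Winslow Pavilion $1,675; Meridian Interchange $2,925; Central Plaza $1,200; Ashcroft Annex $1,100. Sum = $6,900.
Difference $6,925 − $6,900 = +$25 applied to largest allocation (Meridian Interchange): Meridian Interchange becomes $2,950.

Winslow Pavilion: $1,675 | Meridian Interchange: $2,950 | Central Plaza: $1,200 | Ashcroft Annex: $1,100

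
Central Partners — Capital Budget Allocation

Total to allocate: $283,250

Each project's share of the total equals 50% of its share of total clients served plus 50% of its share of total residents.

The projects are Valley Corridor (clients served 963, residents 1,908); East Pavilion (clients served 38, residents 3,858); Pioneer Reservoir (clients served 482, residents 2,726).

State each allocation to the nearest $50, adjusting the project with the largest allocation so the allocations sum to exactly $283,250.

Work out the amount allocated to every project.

Totals — clients served 1,483, residents 8,492.
Composite weights (50% clients served + 50% residents): Valley Corridor 0.4370; East Pavilion 0.2400; Pioneer Reservoir 0.3230.
Unrounded shares: Valley Corridor 123,786.12; East Pavilion 67,970.61; Pioneer Reservoir 91,493.27.
After rounding ($50): Valley Corridor $123,800; East Pavilion $67,950; Pioneer Reservoir $91,500. Sum = $283,250.
No rounding difference to absorb.

Valley Corridor: $123,800 · East Pavilion: $67,950 · Pioneer Reservoir: $91,500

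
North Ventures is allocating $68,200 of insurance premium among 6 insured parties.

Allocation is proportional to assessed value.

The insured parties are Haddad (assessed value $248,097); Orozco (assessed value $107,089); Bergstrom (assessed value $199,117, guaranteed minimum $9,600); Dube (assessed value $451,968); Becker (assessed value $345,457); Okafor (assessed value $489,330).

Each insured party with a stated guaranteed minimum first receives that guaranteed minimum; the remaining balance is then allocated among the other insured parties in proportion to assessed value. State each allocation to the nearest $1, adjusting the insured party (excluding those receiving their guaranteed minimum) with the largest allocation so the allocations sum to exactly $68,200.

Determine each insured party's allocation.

Haddad: $8,854; Orozco: $3,822; Bergstrom: $9,600; Dube: $16,130; Becker: $12,329; Okafor: $17,465

Minimums first: Bergstrom $9,600. Residual $58,600.
Residual split over remaining assessed value 1,641,941: Haddad 8,854.45 → $8,854; Orozco 3,821.95 → $3,822; Dube 16,130.497 → $16,130; Becker 12,329.18 → $12,329; Okafor 17,463.93 → $17,464.
Rounding difference +$1 applied to Okafor → $17,465.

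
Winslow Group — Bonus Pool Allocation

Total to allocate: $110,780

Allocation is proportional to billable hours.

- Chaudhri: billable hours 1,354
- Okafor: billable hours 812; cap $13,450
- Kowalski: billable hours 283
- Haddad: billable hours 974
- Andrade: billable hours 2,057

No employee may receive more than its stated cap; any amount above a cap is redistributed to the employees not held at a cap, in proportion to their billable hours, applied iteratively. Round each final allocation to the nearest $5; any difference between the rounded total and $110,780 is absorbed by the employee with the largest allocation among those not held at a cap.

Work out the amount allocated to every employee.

Chaudhri: $28,230 · Okafor: $13,450 · Kowalski: $5,900 · Haddad: $20,310 · Andrade: $42,890

Sum of billable hours: 5,480.
Proportional shares (ignoring caps): Chaudhri 27,371.55; Okafor 16,414.85; Kowalski 5,720.94; Haddad 19,689.73; Andrade 41,582.93.
Capped: Okafor ($13,450); residual $97,330 reallocated over remaining billable hours 4,668.
Shares after redistribution: Chaudhri 28,231.54 → $28,230; Kowalski 5,900.68 → $5,900; Haddad 20,308.36 → $20,310; Andrade 42,889.42 → $42,890.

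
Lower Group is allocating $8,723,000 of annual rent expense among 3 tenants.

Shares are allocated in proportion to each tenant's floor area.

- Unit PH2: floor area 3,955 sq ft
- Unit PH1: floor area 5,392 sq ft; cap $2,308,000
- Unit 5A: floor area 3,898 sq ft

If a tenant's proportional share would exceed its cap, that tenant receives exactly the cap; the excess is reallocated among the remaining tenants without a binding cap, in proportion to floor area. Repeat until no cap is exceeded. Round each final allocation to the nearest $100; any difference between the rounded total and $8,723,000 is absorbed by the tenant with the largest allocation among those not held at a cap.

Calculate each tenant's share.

Unit PH2: $3,230,800 | Unit PH1: $2,308,000 | Unit 5A: $3,184,200

Total floor area = 13,245.
Unconstrained shares: Unit PH2 2,604,716.12; Unit PH1 3,551,107.29; Unit 5A 2,567,176.59.
Held at cap: Unit PH1 ($2,308,000); remaining pool $6,415,000 reallocated over remaining floor area 7,853.
Redistributed shares: Unit PH2 3,230,781.23 → $3,230,800; Unit 5A 3,184,218.77 → $3,184,200.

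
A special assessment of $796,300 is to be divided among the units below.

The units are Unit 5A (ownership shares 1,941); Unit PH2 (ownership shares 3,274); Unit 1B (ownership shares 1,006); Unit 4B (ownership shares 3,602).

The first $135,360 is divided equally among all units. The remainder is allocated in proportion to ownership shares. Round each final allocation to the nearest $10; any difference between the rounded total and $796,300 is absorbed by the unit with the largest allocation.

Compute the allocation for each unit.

Equal tier: $135,360 ÷ 4 = $33,840 apiece.
Remainder $660,940 by ownership shares (total 9,823): Unit 5A 130,600.08 → $130,600; Unit PH2 220,290.91 → $220,290; Unit 1B 67,688.65 → $67,690; Unit 4B 242,360.37 → $242,360.
Totals: Unit 5A $33,840 + $130,600 = $164,440; Unit PH2 $33,840 + $220,290 = $254,130; Unit 1B $33,840 + $67,690 = $101,530; Unit 4B $33,840 + $242,360 = $276,200.

Unit 5A: $164,440; Unit PH2: $254,130; Unit 1B: $101,530; Unit 4B: $276,200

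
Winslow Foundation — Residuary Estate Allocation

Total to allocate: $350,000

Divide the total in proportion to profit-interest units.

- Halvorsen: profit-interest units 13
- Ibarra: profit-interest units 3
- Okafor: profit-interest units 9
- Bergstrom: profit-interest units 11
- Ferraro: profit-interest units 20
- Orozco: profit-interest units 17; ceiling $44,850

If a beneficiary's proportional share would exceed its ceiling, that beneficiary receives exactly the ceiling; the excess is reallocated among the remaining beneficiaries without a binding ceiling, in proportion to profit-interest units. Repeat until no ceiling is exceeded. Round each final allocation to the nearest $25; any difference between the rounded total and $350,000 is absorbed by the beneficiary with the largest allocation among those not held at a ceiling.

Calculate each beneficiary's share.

Profit-interest units total: 73.
Unconstrained shares: Halvorsen 62,328.77; Ibarra 14,383.56; Okafor 43,150.68; Bergstrom 52,739.73; Ferraro 95,890.41; Orozco 81,506.85.
Cap binds for Orozco ($44,850); balance $305,150 reallocated over remaining profit-interest units 56.
Redistributed shares: Halvorsen 70,838.39 → $70,850; Ibarra 16,347.32 → $16,350; Okafor 49,041.96 → $49,050; Bergstrom 59,940.18 → $59,950; Ferraro 108,982.14 → $108,975.
Rounding difference −$25 applied to Ferraro → $108,950.

Halvorsen: $70,850 | Ibarra: $16,350 | Okafor: $49,050 | Bergstrom: $59,950 | Ferraro: $108,950 | Orozco: $44,850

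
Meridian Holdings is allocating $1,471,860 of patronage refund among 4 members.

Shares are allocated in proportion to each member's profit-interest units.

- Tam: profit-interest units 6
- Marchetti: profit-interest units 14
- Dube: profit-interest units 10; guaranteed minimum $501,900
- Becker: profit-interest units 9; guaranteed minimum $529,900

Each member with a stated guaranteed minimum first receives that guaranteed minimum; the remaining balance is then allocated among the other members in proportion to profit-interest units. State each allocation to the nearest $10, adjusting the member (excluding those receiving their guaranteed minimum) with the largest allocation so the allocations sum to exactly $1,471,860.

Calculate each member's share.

Minimums first: Dube $501,900; Becker $529,900. Remaining pool $440,060.
Remaining pool split over remaining profit-interest units 20: Tam 132,018.00 → $132,020; Marchetti 308,042.00 → $308,040.

Tam: $132,020 · Marchetti: $308,040 · Dube: $501,900 · Becker: $529,900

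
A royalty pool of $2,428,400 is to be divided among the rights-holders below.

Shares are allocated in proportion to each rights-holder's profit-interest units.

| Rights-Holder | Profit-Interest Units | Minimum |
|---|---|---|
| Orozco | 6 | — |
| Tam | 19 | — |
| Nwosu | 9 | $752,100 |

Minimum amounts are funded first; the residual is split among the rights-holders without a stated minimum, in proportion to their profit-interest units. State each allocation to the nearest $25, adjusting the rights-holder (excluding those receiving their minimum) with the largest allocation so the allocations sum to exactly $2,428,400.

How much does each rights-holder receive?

Minimums first: Nwosu $752,100. Remaining pool $1,676,300.
Remaining pool split over remaining profit-interest units 25: Orozco 402,312.00 → $402,300; Tam 1,273,988.00 → $1,274,000.

Orozco: $402,300; Tam: $1,274,000; Nwosu: $752,100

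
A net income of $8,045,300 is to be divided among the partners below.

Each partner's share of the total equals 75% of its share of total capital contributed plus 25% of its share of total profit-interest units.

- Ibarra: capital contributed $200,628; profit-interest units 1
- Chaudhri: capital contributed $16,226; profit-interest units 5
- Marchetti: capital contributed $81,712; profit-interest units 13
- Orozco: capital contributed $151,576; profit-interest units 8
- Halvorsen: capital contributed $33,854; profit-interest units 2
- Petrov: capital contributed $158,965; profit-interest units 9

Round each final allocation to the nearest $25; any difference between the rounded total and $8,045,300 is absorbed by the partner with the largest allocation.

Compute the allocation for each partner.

Totals — capital contributed 642,961, profit-interest units 38.
Composite weights (75% capital contributed + 25% profit-interest units): Ibarra 0.2406; Chaudhri 0.0518; Marchetti 0.1808; Orozco 0.2294; Halvorsen 0.0526; Petrov 0.2446.
Raw shares: Ibarra 1,935,756.61; Chaudhri 416,923.64; Marchetti 1,454,924.79; Orozco 1,845,927.16; Halvorsen 423,567.73; Petrov 1,968,200.07.
At nearest $25: Ibarra $1,935,750; Chaudhri $416,925; Marchetti $1,454,925; Orozco $1,845,925; Halvorsen $423,575; Petrov $1,968,200. Sum = $8,045,300.
No rounding difference to absorb.

Ibarra: $1,935,750; Chaudhri: $416,925; Marchetti: $1,454,925; Orozco: $1,845,925; Halvorsen: $423,575; Petrov: $1,968,200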